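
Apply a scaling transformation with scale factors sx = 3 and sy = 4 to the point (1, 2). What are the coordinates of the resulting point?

Scaling matrix:
[[3, 0], [0, 4]]
Result: (1 × 3, 2 × 4) = (3, 8)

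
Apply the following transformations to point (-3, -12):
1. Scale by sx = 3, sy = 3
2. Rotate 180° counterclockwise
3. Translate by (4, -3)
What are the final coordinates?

Step 1: Scale → (-9, -36)
Step 2: Rotate 180° → (9, 36)
Step 3: Translate → (13, 33)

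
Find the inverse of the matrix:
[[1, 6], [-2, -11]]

For [[a,b],[c,d]], inverse = (1/det)·[[d,-b],[-c,a]]
det = (1)(-11) - (6)(-2) = -11 - -12 = 1
Inverse = [[-11, -6], [2, 1]]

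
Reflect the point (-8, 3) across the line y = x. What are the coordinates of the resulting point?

Reflection across line y = x: (-8, 3) → (3, -8)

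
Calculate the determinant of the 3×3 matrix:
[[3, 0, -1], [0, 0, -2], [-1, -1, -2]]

Expansion along first row:
det = 3·det([[0,-2],[-1,-2]]) - 0·det([[0,-2],[-1,-2]]) + -1·det([[0,0],[-1,-1]])
    = 3·(0·-2 - -2·-1) - 0·(0·-2 - -2·-1) + -1·(0·-1 - 0·-1)
    = 3·-2 - 0·-2 + -1·0
    = -6 + 0 + 0 = -6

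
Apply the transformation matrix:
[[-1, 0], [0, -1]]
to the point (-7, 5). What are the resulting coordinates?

Matrix multiplication:
[[-1, 0], [0, -1]] × [-7, 5]ᵀ
= [(-1)(-7) + (0)(5), (0)(-7) + (-1)(5)]ᵀ
= [7, -5]ᵀ
Result: (7, -5)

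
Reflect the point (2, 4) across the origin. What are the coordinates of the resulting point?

Reflection across origin: (2, 4) → (-2, -4)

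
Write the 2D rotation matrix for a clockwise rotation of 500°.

Rotation matrix formula: [[cos θ, -sin θ], [sin θ, cos θ]]
A clockwise rotation by 500° is equivalent to a counterclockwise rotation by -500°.
For θ = -500°:
cos(-500°) = -0.7660
sin(-500°) = -0.6428
Result: [[-0.7660, 0.6428], [-0.6428, -0.7660]]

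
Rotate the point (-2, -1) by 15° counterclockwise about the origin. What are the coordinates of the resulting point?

Rotation matrix for 15°: [[cos 15°, -sin 15°], [sin 15°, cos 15°]] ≈ [[0.965926, -0.258819], [0.258819, 0.965926]]
[[0.965926, -0.258819], [0.258819, 0.965926]] × [-2, -1]ᵀ ≈ [-1.6730, -1.4836]ᵀ
Result: (-1.6730, -1.4836)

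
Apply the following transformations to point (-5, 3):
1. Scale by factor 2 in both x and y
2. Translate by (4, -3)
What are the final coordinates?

Step 1: Scale (-5, 3) by 2 → (-10, 6)
Step 2: Translate by (4, -3) → (-6, 3)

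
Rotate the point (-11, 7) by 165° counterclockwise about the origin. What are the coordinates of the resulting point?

Rotation matrix for 165°: [[cos 165°, -sin 165°], [sin 165°, cos 165°]] ≈ [[-0.965926, -0.258819], [0.258819, -0.965926]]
[[-0.965926, -0.258819], [0.258819, -0.965926]] × [-11, 7]ᵀ ≈ [8.8135, -9.6085]ᵀ
Result: (8.8135, -9.6085)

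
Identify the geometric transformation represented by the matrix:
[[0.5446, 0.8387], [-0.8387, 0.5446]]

This matrix represents: rotation by 303° counterclockwise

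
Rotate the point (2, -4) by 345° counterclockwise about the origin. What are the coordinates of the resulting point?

Rotation matrix for 345°: [[cos 345°, -sin 345°], [sin 345°, cos 345°]] ≈ [[0.965926, 0.258819], [-0.258819, 0.965926]]
[[0.965926, 0.258819], [-0.258819, 0.965926]] × [2, -4]ᵀ ≈ [0.8966, -4.3813]ᵀ
Result: (0.8966, -4.3813)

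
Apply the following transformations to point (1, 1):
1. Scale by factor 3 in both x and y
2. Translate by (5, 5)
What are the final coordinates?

Step 1: Scale (1, 1) by 3 → (3, 3)
Step 2: Translate by (5, 5) → (8, 8)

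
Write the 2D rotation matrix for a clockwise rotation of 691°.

Rotation matrix formula: [[cos θ, -sin θ], [sin θ, cos θ]]
A clockwise rotation by 691° is equivalent to a counterclockwise rotation by -691°.
For θ = -691°:
cos(-691°) = 0.8746
sin(-691°) = 0.4848
Result: [[0.8746, -0.4848], [0.4848, 0.8746]]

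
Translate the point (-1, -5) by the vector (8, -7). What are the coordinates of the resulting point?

Translation by (8, -7) (homogeneous matrix [[1, 0, 8], [0, 1, -7], [0, 0, 1]]):
x' = -1 + 8 = 7
y' = -5 + -7 = -12
Result: (7, -12)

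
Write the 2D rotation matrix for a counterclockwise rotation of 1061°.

Rotation matrix formula: [[cos θ, -sin θ], [sin θ, cos θ]]
For θ = 1061°:
cos(1061°) = 0.9455
sin(1061°) = -0.3256
Result: [[0.9455, 0.3256], [-0.3256, 0.9455]]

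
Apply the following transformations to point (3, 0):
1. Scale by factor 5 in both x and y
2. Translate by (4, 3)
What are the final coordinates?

Step 1: Scale (3, 0) by 5 → (15, 0)
Step 2: Translate by (4, 3) → (19, 3)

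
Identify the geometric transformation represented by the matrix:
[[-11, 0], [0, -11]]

This matrix represents: uniform scaling by factor -11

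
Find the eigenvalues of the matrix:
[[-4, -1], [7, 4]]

Characteristic equation: det(A - λI) = 0
λ² - (trace)λ + (det) = 0
trace = -4 + 4 = 0, det = (-4)(4) - (-1)(7) = -9
λ² - (0)λ + (-9) = 0
λ = (0 ± √((0)² - 4·(-9))) / 2 = (0 ± √36) / 2
Solving: λ = -3, 3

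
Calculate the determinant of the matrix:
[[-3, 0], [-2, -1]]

For a 2×2 matrix [[a, b], [c, d]], det = ad - bc
det = (-3)(-1) - (0)(-2) = 3 - 0 = 3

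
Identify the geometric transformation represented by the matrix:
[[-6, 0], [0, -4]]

This matrix represents: non-uniform scaling by sx = -6, sy = -4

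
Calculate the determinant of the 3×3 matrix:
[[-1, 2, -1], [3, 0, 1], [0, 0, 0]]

Expansion along first row:
det = -1·det([[0,1],[0,0]]) - 2·det([[3,1],[0,0]]) + -1·det([[3,0],[0,0]])
    = -1·(0·0 - 1·0) - 2·(3·0 - 1·0) + -1·(3·0 - 0·0)
    = -1·0 - 2·0 + -1·0
    = 0 + 0 + 0 = 0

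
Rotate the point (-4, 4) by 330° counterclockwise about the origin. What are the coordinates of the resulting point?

Rotation matrix for 330°: [[cos 330°, -sin 330°], [sin 330°, cos 330°]] ≈ [[0.866025, 0.500000], [-0.500000, 0.866025]]
[[0.866025, 0.500000], [-0.500000, 0.866025]] × [-4, 4]ᵀ ≈ [-1.4641, 5.4641]ᵀ
Result: (-1.4641, 5.4641)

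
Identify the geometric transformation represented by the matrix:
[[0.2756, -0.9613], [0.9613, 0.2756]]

This matrix represents: rotation by 74° counterclockwise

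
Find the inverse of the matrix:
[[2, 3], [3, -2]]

For [[a,b],[c,d]], inverse = (1/det)·[[d,-b],[-c,a]]
det = (2)(-2) - (3)(3) = -4 - 9 = -13
Inverse = (1/-13)·[[-2, -3], [-3, 2]]
= [[2/13, 3/13], [3/13, -2/13]]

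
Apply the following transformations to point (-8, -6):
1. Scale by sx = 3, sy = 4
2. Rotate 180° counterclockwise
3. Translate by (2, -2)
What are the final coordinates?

Step 1: Scale → (-24, -24)
Step 2: Rotate 180° → (24, 24)
Step 3: Translate → (26, 22)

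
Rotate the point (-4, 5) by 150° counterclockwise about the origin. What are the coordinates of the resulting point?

Rotation matrix for 150°: [[cos 150°, -sin 150°], [sin 150°, cos 150°]] ≈ [[-0.866025, -0.500000], [0.500000, -0.866025]]
[[-0.866025, -0.500000], [0.500000, -0.866025]] × [-4, 5]ᵀ ≈ [0.9641, -6.3301]ᵀ
Result: (0.9641, -6.3301)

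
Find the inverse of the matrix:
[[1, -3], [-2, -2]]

For [[a,b],[c,d]], inverse = (1/det)·[[d,-b],[-c,a]]
det = (1)(-2) - (-3)(-2) = -2 - 6 = -8
Inverse = (1/-8)·[[-2, 3], [2, 1]]
= [[1/4, -3/8], [-1/4, -1/8]]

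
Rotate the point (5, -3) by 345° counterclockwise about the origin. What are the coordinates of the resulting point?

Rotation matrix for 345°: [[cos 345°, -sin 345°], [sin 345°, cos 345°]] ≈ [[0.965926, 0.258819], [-0.258819, 0.965926]]
[[0.965926, 0.258819], [-0.258819, 0.965926]] × [5, -3]ᵀ ≈ [4.0532, -4.1919]ᵀ
Result: (4.0532, -4.1919)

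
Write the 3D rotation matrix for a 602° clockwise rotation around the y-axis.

Rotation matrix for clockwise 602° around y-axis:
A clockwise rotation by 602° is a counterclockwise rotation by -602°.
cos(-602°) = -0.4695, sin(-602°) = 0.8829
Result: [[-0.4695, 0, 0.8829], [0, 1, 0], [-0.8829, 0, -0.4695]]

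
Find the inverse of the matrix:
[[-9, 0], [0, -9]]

For [[a,b],[c,d]], inverse = (1/det)·[[d,-b],[-c,a]]
det = (-9)(-9) - (0)(0) = 81 - 0 = 81
Inverse = (1/81)·[[-9, 0], [0, -9]]
= [[-1/9, 0], [0, -1/9]]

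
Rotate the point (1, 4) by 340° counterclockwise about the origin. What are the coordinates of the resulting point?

Rotation matrix for 340°: [[cos 340°, -sin 340°], [sin 340°, cos 340°]] ≈ [[0.939693, 0.342020], [-0.342020, 0.939693]]
[[0.939693, 0.342020], [-0.342020, 0.939693]] × [1, 4]ᵀ ≈ [2.3078, 3.4168]ᵀ
Result: (2.3078, 3.4168)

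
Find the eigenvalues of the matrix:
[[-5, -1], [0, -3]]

Characteristic equation: det(A - λI) = 0
λ² - (trace)λ + (det) = 0
trace = -5 + -3 = -8, det = (-5)(-3) - (-1)(0) = 15
λ² - (-8)λ + (15) = 0
λ = (-8 ± √((-8)² - 4·(15))) / 2 = (-8 ± √4) / 2
Solving: λ = -5, -3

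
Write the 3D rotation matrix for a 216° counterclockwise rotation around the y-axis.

Rotation matrix for counterclockwise 216° around y-axis:
cos(216°) = -0.8090, sin(216°) = -0.5878
Result: [[-0.8090, 0, -0.5878], [0, 1, 0], [0.5878, 0, -0.8090]]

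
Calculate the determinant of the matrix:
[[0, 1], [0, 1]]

For a 2×2 matrix [[a, b], [c, d]], det = ad - bc
det = (0)(1) - (1)(0) = 0 - 0 = 0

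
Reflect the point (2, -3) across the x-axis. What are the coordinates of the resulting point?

Reflection across x-axis: (2, -3) → (2, 3)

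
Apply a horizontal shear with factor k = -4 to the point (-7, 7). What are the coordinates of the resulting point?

Shear matrix for horizontal shear with factor k = -4:
[[1, -4], [0, 1]]
Result: (-7, 7) → (-35, 7)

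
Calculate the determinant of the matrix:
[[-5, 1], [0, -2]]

For a 2×2 matrix [[a, b], [c, d]], det = ad - bc
det = (-5)(-2) - (1)(0) = 10 - 0 = 10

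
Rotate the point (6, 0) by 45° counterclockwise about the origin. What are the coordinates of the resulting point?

Rotation matrix for 45°: [[cos 45°, -sin 45°], [sin 45°, cos 45°]] ≈ [[0.707107, -0.707107], [0.707107, 0.707107]]
[[0.707107, -0.707107], [0.707107, 0.707107]] × [6, 0]ᵀ ≈ [4.2426, 4.2426]ᵀ
Result: (4.2426, 4.2426)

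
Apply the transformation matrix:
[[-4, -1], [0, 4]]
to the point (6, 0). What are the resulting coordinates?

Matrix multiplication:
[[-4, -1], [0, 4]] × [6, 0]ᵀ
= [(-4)(6) + (-1)(0), (0)(6) + (4)(0)]ᵀ
= [-24, 0]ᵀ
Result: (-24, 0)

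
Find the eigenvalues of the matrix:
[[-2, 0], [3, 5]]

Characteristic equation: det(A - λI) = 0
λ² - (trace)λ + (det) = 0
trace = -2 + 5 = 3, det = (-2)(5) - (0)(3) = -10
λ² - (3)λ + (-10) = 0
λ = (3 ± √((3)² - 4·(-10))) / 2 = (3 ± √49) / 2
Solving: λ = -2, 5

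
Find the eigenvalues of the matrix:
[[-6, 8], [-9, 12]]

Characteristic equation: det(A - λI) = 0
λ² - (trace)λ + (det) = 0
trace = -6 + 12 = 6, det = (-6)(12) - (8)(-9) = 0
λ² - (6)λ + (0) = 0
λ = (6 ± √((6)² - 4·(0))) / 2 = (6 ± √36) / 2
Solving: λ = 0, 6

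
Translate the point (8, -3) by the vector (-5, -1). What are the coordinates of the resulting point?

Translation by (-5, -1) (homogeneous matrix [[1, 0, -5], [0, 1, -1], [0, 0, 1]]):
x' = 8 + -5 = 3
y' = -3 + -1 = -4
Result: (3, -4)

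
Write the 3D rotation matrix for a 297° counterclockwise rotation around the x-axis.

Rotation matrix for counterclockwise 297° around x-axis:
cos(297°) = 0.4540, sin(297°) = -0.8910
Result: [[1, 0, 0], [0, 0.4540, 0.8910], [0, -0.8910, 0.4540]]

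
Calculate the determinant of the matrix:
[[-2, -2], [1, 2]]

For a 2×2 matrix [[a, b], [c, d]], det = ad - bc
det = (-2)(2) - (-2)(1) = -4 - -2 = -2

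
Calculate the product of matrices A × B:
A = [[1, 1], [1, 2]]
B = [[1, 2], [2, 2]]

Matrix multiplication:
C[0][0] = 1×1 + 1×2 = 3
C[0][1] = 1×2 + 1×2 = 4
C[1][0] = 1×1 + 2×2 = 5
C[1][1] = 1×2 + 2×2 = 6
Result: [[3, 4], [5, 6]]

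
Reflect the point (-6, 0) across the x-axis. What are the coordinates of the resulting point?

Reflection across x-axis: (-6, 0) → (-6, 0)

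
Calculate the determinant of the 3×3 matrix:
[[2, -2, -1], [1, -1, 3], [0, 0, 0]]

Expansion along first row:
det = 2·det([[-1,3],[0,0]]) - -2·det([[1,3],[0,0]]) + -1·det([[1,-1],[0,0]])
    = 2·(-1·0 - 3·0) - -2·(1·0 - 3·0) + -1·(1·0 - -1·0)
    = 2·0 - -2·0 + -1·0
    = 0 + 0 + 0 = 0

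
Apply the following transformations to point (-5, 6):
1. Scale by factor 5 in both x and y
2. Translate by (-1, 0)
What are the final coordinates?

Step 1: Scale (-5, 6) by 5 → (-25, 30)
Step 2: Translate by (-1, 0) → (-26, 30)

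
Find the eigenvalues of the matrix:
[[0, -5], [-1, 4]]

Characteristic equation: det(A - λI) = 0
λ² - (trace)λ + (det) = 0
trace = 0 + 4 = 4, det = (0)(4) - (-5)(-1) = -5
λ² - (4)λ + (-5) = 0
λ = (4 ± √((4)² - 4·(-5))) / 2 = (4 ± √36) / 2
Solving: λ = -1, 5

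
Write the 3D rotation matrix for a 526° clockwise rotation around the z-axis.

Rotation matrix for clockwise 526° around z-axis:
A clockwise rotation by 526° is a counterclockwise rotation by -526°.
cos(-526°) = -0.9703, sin(-526°) = -0.2419
Result: [[-0.9703, 0.2419, 0], [-0.2419, -0.9703, 0], [0, 0, 1]]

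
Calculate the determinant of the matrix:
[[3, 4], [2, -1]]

For a 2×2 matrix [[a, b], [c, d]], det = ad - bc
det = (3)(-1) - (4)(2) = -3 - 8 = -11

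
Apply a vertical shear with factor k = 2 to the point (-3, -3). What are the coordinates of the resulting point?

Shear matrix for vertical shear with factor k = 2:
[[1, 0], [2, 1]]
Result: (-3, -3) → (-3, -9)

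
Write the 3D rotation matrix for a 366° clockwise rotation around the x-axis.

Rotation matrix for clockwise 366° around x-axis:
A clockwise rotation by 366° is a counterclockwise rotation by -366°.
cos(-366°) = 0.9945, sin(-366°) = -0.1045
Result: [[1, 0, 0], [0, 0.9945, 0.1045], [0, -0.1045, 0.9945]]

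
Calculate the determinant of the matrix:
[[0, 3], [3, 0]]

For a 2×2 matrix [[a, b], [c, d]], det = ad - bc
det = (0)(0) - (3)(3) = 0 - 9 = -9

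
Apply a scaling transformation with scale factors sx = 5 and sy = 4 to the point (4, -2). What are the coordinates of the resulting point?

Scaling matrix:
[[5, 0], [0, 4]]
Result: (4 × 5, -2 × 4) = (20, -8)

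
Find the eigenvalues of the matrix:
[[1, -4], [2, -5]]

Characteristic equation: det(A - λI) = 0
λ² - (trace)λ + (det) = 0
trace = 1 + -5 = -4, det = (1)(-5) - (-4)(2) = 3
λ² - (-4)λ + (3) = 0
λ = (-4 ± √((-4)² - 4·(3))) / 2 = (-4 ± √4) / 2
Solving: λ = -3, -1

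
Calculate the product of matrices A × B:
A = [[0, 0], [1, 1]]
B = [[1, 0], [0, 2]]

Matrix multiplication:
C[0][0] = 0×1 + 0×0 = 0
C[0][1] = 0×0 + 0×2 = 0
C[1][0] = 1×1 + 1×0 = 1
C[1][1] = 1×0 + 1×2 = 2
Result: [[0, 0], [1, 2]]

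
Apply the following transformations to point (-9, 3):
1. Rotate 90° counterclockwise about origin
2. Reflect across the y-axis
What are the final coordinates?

Step 1: Rotate 90° → (-3, -9)
Step 2: Reflect across y-axis → (3, -9)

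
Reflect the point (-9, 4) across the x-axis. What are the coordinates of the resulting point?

Reflection across x-axis: (-9, 4) → (-9, -4)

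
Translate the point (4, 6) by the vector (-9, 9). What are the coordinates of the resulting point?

Translation by (-9, 9) (homogeneous matrix [[1, 0, -9], [0, 1, 9], [0, 0, 1]]):
x' = 4 + -9 = -5
y' = 6 + 9 = 15
Result: (-5, 15)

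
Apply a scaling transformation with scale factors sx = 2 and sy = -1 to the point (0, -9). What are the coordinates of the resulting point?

Scaling matrix:
[[2, 0], [0, -1]]
Result: (0 × 2, -9 × -1) = (0, 9)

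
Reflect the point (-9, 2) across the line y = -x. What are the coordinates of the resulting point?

Reflection across line y = -x: (-9, 2) → (-2, 9)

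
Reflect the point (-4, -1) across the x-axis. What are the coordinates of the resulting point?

Reflection across x-axis: (-4, -1) → (-4, 1)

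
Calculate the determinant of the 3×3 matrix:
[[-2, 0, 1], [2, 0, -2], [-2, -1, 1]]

Expansion along first row:
det = -2·det([[0,-2],[-1,1]]) - 0·det([[2,-2],[-2,1]]) + 1·det([[2,0],[-2,-1]])
    = -2·(0·1 - -2·-1) - 0·(2·1 - -2·-2) + 1·(2·-1 - 0·-2)
    = -2·-2 - 0·-2 + 1·-2
    = 4 + 0 + -2 = 2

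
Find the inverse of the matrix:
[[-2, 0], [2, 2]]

For [[a,b],[c,d]], inverse = (1/det)·[[d,-b],[-c,a]]
det = (-2)(2) - (0)(2) = -4 - 0 = -4
Inverse = (1/-4)·[[2, 0], [-2, -2]]
= [[-1/2, 0], [1/2, 1/2]]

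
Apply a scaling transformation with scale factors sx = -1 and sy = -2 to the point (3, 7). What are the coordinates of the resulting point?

Scaling matrix:
[[-1, 0], [0, -2]]
Result: (3 × -1, 7 × -2) = (-3, -14)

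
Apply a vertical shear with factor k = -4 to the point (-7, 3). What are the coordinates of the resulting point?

Shear matrix for vertical shear with factor k = -4:
[[1, 0], [-4, 1]]
Result: (-7, 3) → (-7, 31)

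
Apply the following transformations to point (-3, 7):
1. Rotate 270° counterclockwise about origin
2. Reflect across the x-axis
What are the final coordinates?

Step 1: Rotate 270° → (7, 3)
Step 2: Reflect across x-axis → (7, -3)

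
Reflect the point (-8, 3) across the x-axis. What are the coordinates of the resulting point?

Reflection across x-axis: (-8, 3) → (-8, -3)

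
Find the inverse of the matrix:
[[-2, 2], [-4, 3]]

For [[a,b],[c,d]], inverse = (1/det)·[[d,-b],[-c,a]]
det = (-2)(3) - (2)(-4) = -6 - -8 = 2
Inverse = (1/2)·[[3, -2], [4, -2]]
= [[3/2, -1], [2, -1]]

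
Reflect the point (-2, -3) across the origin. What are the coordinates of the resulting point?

Reflection across origin: (-2, -3) → (2, 3)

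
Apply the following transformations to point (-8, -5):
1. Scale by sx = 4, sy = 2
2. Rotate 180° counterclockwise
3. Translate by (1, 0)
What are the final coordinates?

Step 1: Scale → (-32, -10)
Step 2: Rotate 180° → (32, 10)
Step 3: Translate → (33, 10)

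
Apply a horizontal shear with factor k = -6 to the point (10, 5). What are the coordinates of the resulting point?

Shear matrix for horizontal shear with factor k = -6:
[[1, -6], [0, 1]]
Result: (10, 5) → (-20, 5)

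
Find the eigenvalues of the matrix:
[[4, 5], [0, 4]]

Characteristic equation: det(A - λI) = 0
λ² - (trace)λ + (det) = 0
trace = 4 + 4 = 8, det = (4)(4) - (5)(0) = 16
λ² - (8)λ + (16) = 0
λ = (8 ± √((8)² - 4·(16))) / 2 = (8 ± √0) / 2
Solving: λ = 4, 4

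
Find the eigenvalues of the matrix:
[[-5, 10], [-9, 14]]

Characteristic equation: det(A - λI) = 0
λ² - (trace)λ + (det) = 0
trace = -5 + 14 = 9, det = (-5)(14) - (10)(-9) = 20
λ² - (9)λ + (20) = 0
λ = (9 ± √((9)² - 4·(20))) / 2 = (9 ± √1) / 2
Solving: λ = 4, 5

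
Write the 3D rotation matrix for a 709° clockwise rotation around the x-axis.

Rotation matrix for clockwise 709° around x-axis:
A clockwise rotation by 709° is a counterclockwise rotation by -709°.
cos(-709°) = 0.9816, sin(-709°) = 0.1908
Result: [[1, 0, 0], [0, 0.9816, -0.1908], [0, 0.1908, 0.9816]]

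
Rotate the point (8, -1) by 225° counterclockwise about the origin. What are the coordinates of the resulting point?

Rotation matrix for 225°: [[cos 225°, -sin 225°], [sin 225°, cos 225°]] ≈ [[-0.707107, 0.707107], [-0.707107, -0.707107]]
[[-0.707107, 0.707107], [-0.707107, -0.707107]] × [8, -1]ᵀ ≈ [-6.3640, -4.9497]ᵀ
Result: (-6.3640, -4.9497)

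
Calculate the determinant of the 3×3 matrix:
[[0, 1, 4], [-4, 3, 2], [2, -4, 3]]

Expansion along first row:
det = 0·det([[3,2],[-4,3]]) - 1·det([[-4,2],[2,3]]) + 4·det([[-4,3],[2,-4]])
    = 0·(3·3 - 2·-4) - 1·(-4·3 - 2·2) + 4·(-4·-4 - 3·2)
    = 0·17 - 1·-16 + 4·10
    = 0 + 16 + 40 = 56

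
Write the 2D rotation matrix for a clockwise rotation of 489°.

Rotation matrix formula: [[cos θ, -sin θ], [sin θ, cos θ]]
A clockwise rotation by 489° is equivalent to a counterclockwise rotation by -489°.
For θ = -489°:
cos(-489°) = -0.6293
sin(-489°) = -0.7771
Result: [[-0.6293, 0.7771], [-0.7771, -0.6293]]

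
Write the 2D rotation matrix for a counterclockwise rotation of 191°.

Rotation matrix formula: [[cos θ, -sin θ], [sin θ, cos θ]]
For θ = 191°:
cos(191°) = -0.9816
sin(191°) = -0.1908
Result: [[-0.9816, 0.1908], [-0.1908, -0.9816]]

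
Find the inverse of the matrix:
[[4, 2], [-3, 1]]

For [[a,b],[c,d]], inverse = (1/det)·[[d,-b],[-c,a]]
det = (4)(1) - (2)(-3) = 4 - -6 = 10
Inverse = (1/10)·[[1, -2], [3, 4]]
= [[1/10, -1/5], [3/10, 2/5]]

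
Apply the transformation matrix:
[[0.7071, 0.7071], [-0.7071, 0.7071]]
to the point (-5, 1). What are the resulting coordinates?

Matrix multiplication:
[[0.7071, 0.7071], [-0.7071, 0.7071]] × [-5, 1]ᵀ
= [(0.7071)(-5) + (0.7071)(1), (-0.7071)(-5) + (0.7071)(1)]ᵀ
= [-2.8284, 4.2426]ᵀ
Result: (-2.8284, 4.2426)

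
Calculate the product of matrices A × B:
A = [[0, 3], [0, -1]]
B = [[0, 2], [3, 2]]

Matrix multiplication:
C[0][0] = 0×0 + 3×3 = 9
C[0][1] = 0×2 + 3×2 = 6
C[1][0] = 0×0 + -1×3 = -3
C[1][1] = 0×2 + -1×2 = -2
Result: [[9, 6], [-3, -2]]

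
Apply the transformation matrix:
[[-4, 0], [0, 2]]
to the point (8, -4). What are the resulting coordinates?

Matrix multiplication:
[[-4, 0], [0, 2]] × [8, -4]ᵀ
= [(-4)(8) + (0)(-4), (0)(8) + (2)(-4)]ᵀ
= [-32, -8]ᵀ
Result: (-32, -8)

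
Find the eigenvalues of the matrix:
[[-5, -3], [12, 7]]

Characteristic equation: det(A - λI) = 0
λ² - (trace)λ + (det) = 0
trace = -5 + 7 = 2, det = (-5)(7) - (-3)(12) = 1
λ² - (2)λ + (1) = 0
λ = (2 ± √((2)² - 4·(1))) / 2 = (2 ± √0) / 2
Solving: λ = 1, 1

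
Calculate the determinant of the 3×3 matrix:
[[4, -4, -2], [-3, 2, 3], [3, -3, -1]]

Expansion along first row:
det = 4·det([[2,3],[-3,-1]]) - -4·det([[-3,3],[3,-1]]) + -2·det([[-3,2],[3,-3]])
    = 4·(2·-1 - 3·-3) - -4·(-3·-1 - 3·3) + -2·(-3·-3 - 2·3)
    = 4·7 - -4·-6 + -2·3
    = 28 + -24 + -6 = -2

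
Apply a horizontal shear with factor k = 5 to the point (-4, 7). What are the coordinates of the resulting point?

Shear matrix for horizontal shear with factor k = 5:
[[1, 5], [0, 1]]
Result: (-4, 7) → (31, 7)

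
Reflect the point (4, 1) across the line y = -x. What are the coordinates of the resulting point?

Reflection across line y = -x: (4, 1) → (-1, -4)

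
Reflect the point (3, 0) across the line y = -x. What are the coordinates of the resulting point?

Reflection across line y = -x: (3, 0) → (0, -3)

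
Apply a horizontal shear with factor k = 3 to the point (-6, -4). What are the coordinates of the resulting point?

Shear matrix for horizontal shear with factor k = 3:
[[1, 3], [0, 1]]
Result: (-6, -4) → (-18, -4)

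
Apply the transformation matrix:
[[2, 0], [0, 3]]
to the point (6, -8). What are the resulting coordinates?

Matrix multiplication:
[[2, 0], [0, 3]] × [6, -8]ᵀ
= [(2)(6) + (0)(-8), (0)(6) + (3)(-8)]ᵀ
= [12, -24]ᵀ
Result: (12, -24)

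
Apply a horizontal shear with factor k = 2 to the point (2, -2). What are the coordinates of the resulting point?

Shear matrix for horizontal shear with factor k = 2:
[[1, 2], [0, 1]]
Result: (2, -2) → (-2, -2)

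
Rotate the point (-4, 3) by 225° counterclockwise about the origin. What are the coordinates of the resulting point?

Rotation matrix for 225°: [[cos 225°, -sin 225°], [sin 225°, cos 225°]] ≈ [[-0.707107, 0.707107], [-0.707107, -0.707107]]
[[-0.707107, 0.707107], [-0.707107, -0.707107]] × [-4, 3]ᵀ ≈ [4.9497, 0.7071]ᵀ
Result: (4.9497, 0.7071)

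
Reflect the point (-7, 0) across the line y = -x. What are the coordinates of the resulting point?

Reflection across line y = -x: (-7, 0) → (0, 7)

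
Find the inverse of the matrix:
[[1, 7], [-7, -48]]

For [[a,b],[c,d]], inverse = (1/det)·[[d,-b],[-c,a]]
det = (1)(-48) - (7)(-7) = -48 - -49 = 1
Inverse = [[-48, -7], [7, 1]]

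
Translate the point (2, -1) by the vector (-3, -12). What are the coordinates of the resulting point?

Translation by (-3, -12) (homogeneous matrix [[1, 0, -3], [0, 1, -12], [0, 0, 1]]):
x' = 2 + -3 = -1
y' = -1 + -12 = -13
Result: (-1, -13)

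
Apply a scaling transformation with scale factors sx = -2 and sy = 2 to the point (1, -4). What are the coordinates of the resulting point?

Scaling matrix:
[[-2, 0], [0, 2]]
Result: (1 × -2, -4 × 2) = (-2, -8)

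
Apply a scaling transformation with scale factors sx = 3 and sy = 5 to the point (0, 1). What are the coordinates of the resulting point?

Scaling matrix:
[[3, 0], [0, 5]]
Result: (0 × 3, 1 × 5) = (0, 5)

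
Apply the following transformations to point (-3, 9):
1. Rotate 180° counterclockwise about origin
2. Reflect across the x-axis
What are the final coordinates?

Step 1: Rotate 180° → (3, -9)
Step 2: Reflect across x-axis → (3, 9)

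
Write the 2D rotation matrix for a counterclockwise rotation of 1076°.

Rotation matrix formula: [[cos θ, -sin θ], [sin θ, cos θ]]
For θ = 1076°:
cos(1076°) = 0.9976
sin(1076°) = -0.0698
Result: [[0.9976, 0.0698], [-0.0698, 0.9976]]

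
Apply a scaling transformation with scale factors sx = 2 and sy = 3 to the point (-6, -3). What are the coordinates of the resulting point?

Scaling matrix:
[[2, 0], [0, 3]]
Result: (-6 × 2, -3 × 3) = (-12, -9)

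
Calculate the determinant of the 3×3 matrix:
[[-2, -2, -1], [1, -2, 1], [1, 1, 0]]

Expansion along first row:
det = -2·det([[-2,1],[1,0]]) - -2·det([[1,1],[1,0]]) + -1·det([[1,-2],[1,1]])
    = -2·(-2·0 - 1·1) - -2·(1·0 - 1·1) + -1·(1·1 - -2·1)
    = -2·-1 - -2·-1 + -1·3
    = 2 + -2 + -3 = -3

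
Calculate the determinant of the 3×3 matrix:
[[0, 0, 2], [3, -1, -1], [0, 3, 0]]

Expansion along first row:
det = 0·det([[-1,-1],[3,0]]) - 0·det([[3,-1],[0,0]]) + 2·det([[3,-1],[0,3]])
    = 0·(-1·0 - -1·3) - 0·(3·0 - -1·0) + 2·(3·3 - -1·0)
    = 0·3 - 0·0 + 2·9
    = 0 + 0 + 18 = 18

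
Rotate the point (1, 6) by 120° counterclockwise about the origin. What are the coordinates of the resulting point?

Rotation matrix for 120°: [[cos 120°, -sin 120°], [sin 120°, cos 120°]] ≈ [[-0.500000, -0.866025], [0.866025, -0.500000]]
[[-0.500000, -0.866025], [0.866025, -0.500000]] × [1, 6]ᵀ ≈ [-5.6962, -2.1340]ᵀ
Result: (-5.6962, -2.1340)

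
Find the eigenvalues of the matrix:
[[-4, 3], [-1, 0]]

Characteristic equation: det(A - λI) = 0
λ² - (trace)λ + (det) = 0
trace = -4 + 0 = -4, det = (-4)(0) - (3)(-1) = 3
λ² - (-4)λ + (3) = 0
λ = (-4 ± √((-4)² - 4·(3))) / 2 = (-4 ± √4) / 2
Solving: λ = -3, -1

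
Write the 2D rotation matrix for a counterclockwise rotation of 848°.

Rotation matrix formula: [[cos θ, -sin θ], [sin θ, cos θ]]
For θ = 848°:
cos(848°) = -0.6157
sin(848°) = 0.7880
Result: [[-0.6157, -0.7880], [0.7880, -0.6157]]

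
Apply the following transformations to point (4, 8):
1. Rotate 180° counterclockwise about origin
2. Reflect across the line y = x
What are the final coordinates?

Step 1: Rotate 180° → (-4, -8)
Step 2: Reflect across line y = x → (-8, -4)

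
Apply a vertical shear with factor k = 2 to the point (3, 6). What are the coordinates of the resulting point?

Shear matrix for vertical shear with factor k = 2:
[[1, 0], [2, 1]]
Result: (3, 6) → (3, 12)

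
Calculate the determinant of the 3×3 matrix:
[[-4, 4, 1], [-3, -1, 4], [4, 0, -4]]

Expansion along first row:
det = -4·det([[-1,4],[0,-4]]) - 4·det([[-3,4],[4,-4]]) + 1·det([[-3,-1],[4,0]])
    = -4·(-1·-4 - 4·0) - 4·(-3·-4 - 4·4) + 1·(-3·0 - -1·4)
    = -4·4 - 4·-4 + 1·4
    = -16 + 16 + 4 = 4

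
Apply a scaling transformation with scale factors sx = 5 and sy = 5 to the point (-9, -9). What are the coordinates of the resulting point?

Scaling matrix:
[[5, 0], [0, 5]]
Result: (-9 × 5, -9 × 5) = (-45, -45)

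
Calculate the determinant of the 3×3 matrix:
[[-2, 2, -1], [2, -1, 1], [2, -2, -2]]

Expansion along first row:
det = -2·det([[-1,1],[-2,-2]]) - 2·det([[2,1],[2,-2]]) + -1·det([[2,-1],[2,-2]])
    = -2·(-1·-2 - 1·-2) - 2·(2·-2 - 1·2) + -1·(2·-2 - -1·2)
    = -2·4 - 2·-6 + -1·-2
    = -8 + 12 + 2 = 6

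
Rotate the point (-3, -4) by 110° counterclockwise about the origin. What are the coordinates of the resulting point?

Rotation matrix for 110°: [[cos 110°, -sin 110°], [sin 110°, cos 110°]] ≈ [[-0.342020, -0.939693], [0.939693, -0.342020]]
[[-0.342020, -0.939693], [0.939693, -0.342020]] × [-3, -4]ᵀ ≈ [4.7848, -1.4510]ᵀ
Result: (4.7848, -1.4510)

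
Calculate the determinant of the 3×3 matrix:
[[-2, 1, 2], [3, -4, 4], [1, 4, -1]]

Expansion along first row:
det = -2·det([[-4,4],[4,-1]]) - 1·det([[3,4],[1,-1]]) + 2·det([[3,-4],[1,4]])
    = -2·(-4·-1 - 4·4) - 1·(3·-1 - 4·1) + 2·(3·4 - -4·1)
    = -2·-12 - 1·-7 + 2·16
    = 24 + 7 + 32 = 63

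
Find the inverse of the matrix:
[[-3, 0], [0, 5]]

For [[a,b],[c,d]], inverse = (1/det)·[[d,-b],[-c,a]]
det = (-3)(5) - (0)(0) = -15 - 0 = -15
Inverse = (1/-15)·[[5, 0], [0, -3]]
= [[-1/3, 0], [0, 1/5]]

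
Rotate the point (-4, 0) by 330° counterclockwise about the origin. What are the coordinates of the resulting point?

Rotation matrix for 330°: [[cos 330°, -sin 330°], [sin 330°, cos 330°]] ≈ [[0.866025, 0.500000], [-0.500000, 0.866025]]
[[0.866025, 0.500000], [-0.500000, 0.866025]] × [-4, 0]ᵀ ≈ [-3.4641, 2]ᵀ
Result: (-3.4641, 2)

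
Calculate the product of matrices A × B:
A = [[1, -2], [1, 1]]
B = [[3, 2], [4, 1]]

Matrix multiplication:
C[0][0] = 1×3 + -2×4 = -5
C[0][1] = 1×2 + -2×1 = 0
C[1][0] = 1×3 + 1×4 = 7
C[1][1] = 1×2 + 1×1 = 3
Result: [[-5, 0], [7, 3]]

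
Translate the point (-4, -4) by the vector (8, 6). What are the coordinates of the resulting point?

Translation by (8, 6) (homogeneous matrix [[1, 0, 8], [0, 1, 6], [0, 0, 1]]):
x' = -4 + 8 = 4
y' = -4 + 6 = 2
Result: (4, 2)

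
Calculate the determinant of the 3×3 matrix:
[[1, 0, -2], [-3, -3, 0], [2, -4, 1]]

Expansion along first row:
det = 1·det([[-3,0],[-4,1]]) - 0·det([[-3,0],[2,1]]) + -2·det([[-3,-3],[2,-4]])
    = 1·(-3·1 - 0·-4) - 0·(-3·1 - 0·2) + -2·(-3·-4 - -3·2)
    = 1·-3 - 0·-3 + -2·18
    = -3 + 0 + -36 = -39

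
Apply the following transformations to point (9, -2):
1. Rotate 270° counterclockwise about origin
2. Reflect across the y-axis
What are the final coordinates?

Step 1: Rotate 270° → (-2, -9)
Step 2: Reflect across y-axis → (2, -9)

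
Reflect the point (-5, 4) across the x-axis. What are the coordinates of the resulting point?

Reflection across x-axis: (-5, 4) → (-5, -4)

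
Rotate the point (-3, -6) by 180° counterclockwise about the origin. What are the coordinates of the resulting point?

Rotation matrix for 180°: [[cos 180°, -sin 180°], [sin 180°, cos 180°]] = [[-1, 0], [0, -1]]
[[-1, 0], [0, -1]] × [-3, -6]ᵀ = [3, 6]ᵀ
Result: (3, 6)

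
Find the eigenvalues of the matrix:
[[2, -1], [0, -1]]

Characteristic equation: det(A - λI) = 0
λ² - (trace)λ + (det) = 0
trace = 2 + -1 = 1, det = (2)(-1) - (-1)(0) = -2
λ² - (1)λ + (-2) = 0
λ = (1 ± √((1)² - 4·(-2))) / 2 = (1 ± √9) / 2
Solving: λ = -1, 2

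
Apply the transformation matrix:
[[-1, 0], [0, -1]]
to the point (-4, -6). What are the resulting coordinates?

Matrix multiplication:
[[-1, 0], [0, -1]] × [-4, -6]ᵀ
= [(-1)(-4) + (0)(-6), (0)(-4) + (-1)(-6)]ᵀ
= [4, 6]ᵀ
Result: (4, 6)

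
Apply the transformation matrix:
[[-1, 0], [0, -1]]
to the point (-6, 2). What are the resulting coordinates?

Matrix multiplication:
[[-1, 0], [0, -1]] × [-6, 2]ᵀ
= [(-1)(-6) + (0)(2), (0)(-6) + (-1)(2)]ᵀ
= [6, -2]ᵀ
Result: (6, -2)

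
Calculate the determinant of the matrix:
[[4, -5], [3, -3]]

For a 2×2 matrix [[a, b], [c, d]], det = ad - bc
det = (4)(-3) - (-5)(3) = -12 - -15 = 3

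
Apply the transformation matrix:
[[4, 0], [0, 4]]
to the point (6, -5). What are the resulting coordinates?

Matrix multiplication:
[[4, 0], [0, 4]] × [6, -5]ᵀ
= [(4)(6) + (0)(-5), (0)(6) + (4)(-5)]ᵀ
= [24, -20]ᵀ
Result: (24, -20)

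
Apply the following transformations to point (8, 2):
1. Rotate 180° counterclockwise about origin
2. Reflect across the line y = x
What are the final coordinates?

Step 1: Rotate 180° → (-8, -2)
Step 2: Reflect across line y = x → (-2, -8)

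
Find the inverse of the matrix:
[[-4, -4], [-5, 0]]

For [[a,b],[c,d]], inverse = (1/det)·[[d,-b],[-c,a]]
det = (-4)(0) - (-4)(-5) = 0 - 20 = -20
Inverse = (1/-20)·[[0, 4], [5, -4]]
= [[0, -1/5], [-1/4, 1/5]]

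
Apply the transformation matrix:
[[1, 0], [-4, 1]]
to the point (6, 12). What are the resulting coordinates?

Matrix multiplication:
[[1, 0], [-4, 1]] × [6, 12]ᵀ
= [(1)(6) + (0)(12), (-4)(6) + (1)(12)]ᵀ
= [6, -12]ᵀ
Result: (6, -12)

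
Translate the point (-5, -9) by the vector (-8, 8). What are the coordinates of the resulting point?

Translation by (-8, 8) (homogeneous matrix [[1, 0, -8], [0, 1, 8], [0, 0, 1]]):
x' = -5 + -8 = -13
y' = -9 + 8 = -1
Result: (-13, -1)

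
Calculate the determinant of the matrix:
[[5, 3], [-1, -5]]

For a 2×2 matrix [[a, b], [c, d]], det = ad - bc
det = (5)(-5) - (3)(-1) = -25 - -3 = -22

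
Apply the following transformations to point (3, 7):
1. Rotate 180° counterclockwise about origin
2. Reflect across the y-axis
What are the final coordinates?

Step 1: Rotate 180° → (-3, -7)
Step 2: Reflect across y-axis → (3, -7)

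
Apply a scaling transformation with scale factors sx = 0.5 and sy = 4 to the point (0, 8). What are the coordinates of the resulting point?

Scaling matrix:
[[0.50, 0], [0, 4]]
Result: (0 × 0.5, 8 × 4) = (0, 32)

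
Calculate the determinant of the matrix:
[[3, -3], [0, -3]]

For a 2×2 matrix [[a, b], [c, d]], det = ad - bc
det = (3)(-3) - (-3)(0) = -9 - 0 = -9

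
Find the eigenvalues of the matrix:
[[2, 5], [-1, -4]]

Characteristic equation: det(A - λI) = 0
λ² - (trace)λ + (det) = 0
trace = 2 + -4 = -2, det = (2)(-4) - (5)(-1) = -3
λ² - (-2)λ + (-3) = 0
λ = (-2 ± √((-2)² - 4·(-3))) / 2 = (-2 ± √16) / 2
Solving: λ = -3, 1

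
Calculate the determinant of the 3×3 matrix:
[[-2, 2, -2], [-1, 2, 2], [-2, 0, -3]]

Expansion along first row:
det = -2·det([[2,2],[0,-3]]) - 2·det([[-1,2],[-2,-3]]) + -2·det([[-1,2],[-2,0]])
    = -2·(2·-3 - 2·0) - 2·(-1·-3 - 2·-2) + -2·(-1·0 - 2·-2)
    = -2·-6 - 2·7 + -2·4
    = 12 + -14 + -8 = -10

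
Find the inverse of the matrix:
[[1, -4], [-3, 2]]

For [[a,b],[c,d]], inverse = (1/det)·[[d,-b],[-c,a]]
det = (1)(2) - (-4)(-3) = 2 - 12 = -10
Inverse = (1/-10)·[[2, 4], [3, 1]]
= [[-1/5, -2/5], [-3/10, -1/10]]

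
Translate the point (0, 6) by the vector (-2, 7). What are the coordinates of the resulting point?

Translation by (-2, 7) (homogeneous matrix [[1, 0, -2], [0, 1, 7], [0, 0, 1]]):
x' = 0 + -2 = -2
y' = 6 + 7 = 13
Result: (-2, 13)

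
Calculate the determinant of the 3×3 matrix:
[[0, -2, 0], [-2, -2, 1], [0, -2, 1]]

Expansion along first row:
det = 0·det([[-2,1],[-2,1]]) - -2·det([[-2,1],[0,1]]) + 0·det([[-2,-2],[0,-2]])
    = 0·(-2·1 - 1·-2) - -2·(-2·1 - 1·0) + 0·(-2·-2 - -2·0)
    = 0·0 - -2·-2 + 0·4
    = 0 + -4 + 0 = -4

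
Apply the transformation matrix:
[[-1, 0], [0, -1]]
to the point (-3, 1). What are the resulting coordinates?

Matrix multiplication:
[[-1, 0], [0, -1]] × [-3, 1]ᵀ
= [(-1)(-3) + (0)(1), (0)(-3) + (-1)(1)]ᵀ
= [3, -1]ᵀ
Result: (3, -1)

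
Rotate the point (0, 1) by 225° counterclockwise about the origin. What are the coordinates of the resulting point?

Rotation matrix for 225°: [[cos 225°, -sin 225°], [sin 225°, cos 225°]] ≈ [[-0.707107, 0.707107], [-0.707107, -0.707107]]
[[-0.707107, 0.707107], [-0.707107, -0.707107]] × [0, 1]ᵀ ≈ [0.7071, -0.7071]ᵀ
Result: (0.7071, -0.7071)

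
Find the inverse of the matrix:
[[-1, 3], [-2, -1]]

For [[a,b],[c,d]], inverse = (1/det)·[[d,-b],[-c,a]]
det = (-1)(-1) - (3)(-2) = 1 - -6 = 7
Inverse = (1/7)·[[-1, -3], [2, -1]]
= [[-1/7, -3/7], [2/7, -1/7]]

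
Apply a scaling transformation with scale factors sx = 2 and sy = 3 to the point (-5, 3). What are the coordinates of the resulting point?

Scaling matrix:
[[2, 0], [0, 3]]
Result: (-5 × 2, 3 × 3) = (-10, 9)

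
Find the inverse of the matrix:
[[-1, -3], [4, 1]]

For [[a,b],[c,d]], inverse = (1/det)·[[d,-b],[-c,a]]
det = (-1)(1) - (-3)(4) = -1 - -12 = 11
Inverse = (1/11)·[[1, 3], [-4, -1]]
= [[1/11, 3/11], [-4/11, -1/11]]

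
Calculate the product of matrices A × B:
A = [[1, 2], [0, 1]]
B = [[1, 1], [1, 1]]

Matrix multiplication:
C[0][0] = 1×1 + 2×1 = 3
C[0][1] = 1×1 + 2×1 = 3
C[1][0] = 0×1 + 1×1 = 1
C[1][1] = 0×1 + 1×1 = 1
Result: [[3, 3], [1, 1]]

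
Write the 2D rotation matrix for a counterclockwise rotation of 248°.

Rotation matrix formula: [[cos θ, -sin θ], [sin θ, cos θ]]
For θ = 248°:
cos(248°) = -0.3746
sin(248°) = -0.9272
Result: [[-0.3746, 0.9272], [-0.9272, -0.3746]]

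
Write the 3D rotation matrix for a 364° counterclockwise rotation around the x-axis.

Rotation matrix for counterclockwise 364° around x-axis:
cos(364°) = 0.9976, sin(364°) = 0.0698
Result: [[1, 0, 0], [0, 0.9976, -0.0698], [0, 0.0698, 0.9976]]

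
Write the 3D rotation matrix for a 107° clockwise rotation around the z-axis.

Rotation matrix for clockwise 107° around z-axis:
A clockwise rotation by 107° is a counterclockwise rotation by -107°.
cos(-107°) = -0.2924, sin(-107°) = -0.9563
Result: [[-0.2924, 0.9563, 0], [-0.9563, -0.2924, 0], [0, 0, 1]]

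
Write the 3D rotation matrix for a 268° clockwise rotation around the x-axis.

Rotation matrix for clockwise 268° around x-axis:
A clockwise rotation by 268° is a counterclockwise rotation by -268°.
cos(-268°) = -0.0349, sin(-268°) = 0.9994
Result: [[1, 0, 0], [0, -0.0349, -0.9994], [0, 0.9994, -0.0349]]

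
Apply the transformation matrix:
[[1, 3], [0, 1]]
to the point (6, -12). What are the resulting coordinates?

Matrix multiplication:
[[1, 3], [0, 1]] × [6, -12]ᵀ
= [(1)(6) + (3)(-12), (0)(6) + (1)(-12)]ᵀ
= [-30, -12]ᵀ
Result: (-30, -12)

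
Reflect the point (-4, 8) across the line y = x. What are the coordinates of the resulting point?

Reflection across line y = x: (-4, 8) → (8, -4)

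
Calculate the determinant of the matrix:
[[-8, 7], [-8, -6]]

For a 2×2 matrix [[a, b], [c, d]], det = ad - bc
det = (-8)(-6) - (7)(-8) = 48 - -56 = 104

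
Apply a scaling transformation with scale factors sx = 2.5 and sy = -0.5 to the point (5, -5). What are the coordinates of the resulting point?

Scaling matrix:
[[2.50, 0], [0, -0.50]]
Result: (5 × 2.5, -5 × -0.5) = (12.5, 2.5)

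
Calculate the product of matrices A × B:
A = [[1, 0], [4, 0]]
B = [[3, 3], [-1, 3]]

Matrix multiplication:
C[0][0] = 1×3 + 0×-1 = 3
C[0][1] = 1×3 + 0×3 = 3
C[1][0] = 4×3 + 0×-1 = 12
C[1][1] = 4×3 + 0×3 = 12
Result: [[3, 3], [12, 12]]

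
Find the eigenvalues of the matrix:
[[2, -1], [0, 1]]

Characteristic equation: det(A - λI) = 0
λ² - (trace)λ + (det) = 0
trace = 2 + 1 = 3, det = (2)(1) - (-1)(0) = 2
λ² - (3)λ + (2) = 0
λ = (3 ± √((3)² - 4·(2))) / 2 = (3 ± √1) / 2
Solving: λ = 1, 2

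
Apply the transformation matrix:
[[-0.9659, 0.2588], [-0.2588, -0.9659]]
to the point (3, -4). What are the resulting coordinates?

Matrix multiplication:
[[-0.9659, 0.2588], [-0.2588, -0.9659]] × [3, -4]ᵀ
= [(-0.9659)(3) + (0.2588)(-4), (-0.2588)(3) + (-0.9659)(-4)]ᵀ
= [-3.9329, 3.0872]ᵀ
Result: (-3.9329, 3.0872)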